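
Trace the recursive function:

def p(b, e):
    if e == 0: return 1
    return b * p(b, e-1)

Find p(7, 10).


p(7, 10)
= 7 * p(7, 9)
= 7 * 7 * p(7, 8)
= 7 * 7 * 7 * p(7, 7)
= 7 * 7 * 7 * 7 * p(7, 6)
= 7 * 7 * 7 * 7 * 7 * p(7, 5)
= 7 * 7 * 7 * 7 * 7 * 7 * p(7, 4)
= 7 * 7 * 7 * 7 * 7 * 7 * 7 * p(7, 3)
= 7 * 7 * 7 * 7 * 7 * 7 * 7 * 7 * p(7, 2)
= 7 * 7 * 7 * 7 * 7 * 7 * 7 * 7 * 7 * p(7, 1)
= 7 * 7 * 7 * 7 * 7 * 7 * 7 * 7 * 7 * 7 * p(7, 0)
= 7 * 7 * 7 * 7 * 7 * 7 * 7 * 7 * 7 * 7 * 1
= 282475249

282475249


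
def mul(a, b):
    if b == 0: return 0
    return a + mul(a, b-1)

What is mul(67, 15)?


mul(67, 15) = 67 + mul(67, 14)
mul(67, 14) = 67 + mul(67, 13)
mul(67, 13) = 67 + mul(67, 12)
mul(67, 12) = 67 + mul(67, 11)
mul(67, 11) = 67 + mul(67, 10)
mul(67, 10) = 67 + mul(67, 9)
mul(67, 9) = 67 + mul(67, 8)
mul(67, 8) = 67 + mul(67, 7)
mul(67, 7) = 67 + mul(67, 6)
mul(67, 6) = 67 + mul(67, 5)
mul(67, 5) = 67 + mul(67, 4)
mul(67, 4) = 67 + mul(67, 3)
mul(67, 3) = 67 + mul(67, 2)
mul(67, 2) = 67 + mul(67, 1)
mul(67, 1) = 67 + mul(67, 0)
mul(67, 0) = 0  (base case)
Total: 67 + 67 + 67 + 67 + 67 + 67 + 67 + 67 + 67 + 67 + 67 + 67 + 67 + 67 + 67 + 0 = 1005

1005


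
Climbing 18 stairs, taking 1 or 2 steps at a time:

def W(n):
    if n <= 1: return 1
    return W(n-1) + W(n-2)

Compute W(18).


Building up from base cases:
W(0) = 1
W(1) = 1
W(2) = W(1) + W(0) = 1 + 1 = 2
W(3) = W(2) + W(1) = 2 + 1 = 3
W(4) = W(3) + W(2) = 3 + 2 = 5
W(5) = W(4) + W(3) = 5 + 3 = 8
W(6) = W(5) + W(4) = 8 + 5 = 13
W(7) = W(6) + W(5) = 13 + 8 = 21
W(8) = W(7) + W(6) = 21 + 13 = 34
W(9) = W(8) + W(7) = 34 + 21 = 55
W(10) = W(9) + W(8) = 55 + 34 = 89
W(11) = W(10) + W(9) = 89 + 55 = 144
W(12) = W(11) + W(10) = 144 + 89 = 233
W(13) = W(12) + W(11) = 233 + 144 = 377
W(14) = W(13) + W(12) = 377 + 233 = 610
W(15) = W(14) + W(13) = 610 + 377 = 987
W(16) = W(15) + W(14) = 987 + 610 = 1597
W(17) = W(16) + W(15) = 1597 + 987 = 2584
W(18) = W(17) + W(16) = 2584 + 1597 = 4181

4181


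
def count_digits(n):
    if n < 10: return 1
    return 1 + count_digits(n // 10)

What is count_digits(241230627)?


count_digits(241230627) = 1 + count_digits(24123062)
count_digits(24123062) = 1 + count_digits(2412306)
count_digits(2412306) = 1 + count_digits(241230)
count_digits(241230) = 1 + count_digits(24123)
count_digits(24123) = 1 + count_digits(2412)
count_digits(2412) = 1 + count_digits(241)
count_digits(241) = 1 + count_digits(24)
count_digits(24) = 1 + count_digits(2)
count_digits(2) = 1  (base case: 2 < 10)
Unwinding: 1 + 1 + 1 + 1 + 1 + 1 + 1 + 1 + 1 = 9

9


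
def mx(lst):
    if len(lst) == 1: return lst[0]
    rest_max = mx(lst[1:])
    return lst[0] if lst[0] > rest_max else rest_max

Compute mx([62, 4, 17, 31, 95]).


mx([62, 4, 17, 31, 95]): compare 62 with mx([4, 17, 31, 95])
mx([4, 17, 31, 95]): compare 4 with mx([17, 31, 95])
mx([17, 31, 95]): compare 17 with mx([31, 95])
mx([31, 95]): compare 31 with mx([95])
mx([95]) = 95  (base case)
Compare 31 with 95 -> 95
Compare 17 with 95 -> 95
Compare 4 with 95 -> 95
Compare 62 with 95 -> 95

95


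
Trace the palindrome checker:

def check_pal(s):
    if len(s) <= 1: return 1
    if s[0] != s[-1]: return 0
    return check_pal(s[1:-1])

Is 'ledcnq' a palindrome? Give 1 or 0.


check_pal('ledcnq'): s[0]='l' != s[-1]='q' -> return 0
Result: 0 (not a palindrome)

0


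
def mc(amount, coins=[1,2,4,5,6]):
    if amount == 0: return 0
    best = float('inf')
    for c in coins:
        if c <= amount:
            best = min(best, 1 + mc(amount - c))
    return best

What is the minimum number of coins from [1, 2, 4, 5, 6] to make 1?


Building up with DP:
mc(0) = 0
mc(1) = min(1+mc(0)=1+0=1) = 1

1


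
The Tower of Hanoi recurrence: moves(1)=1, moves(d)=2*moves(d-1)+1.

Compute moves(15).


moves(15) = 2 * moves(14) + 1
moves(14) = 2 * moves(13) + 1
moves(13) = 2 * moves(12) + 1
moves(12) = 2 * moves(11) + 1
moves(11) = 2 * moves(10) + 1
moves(10) = 2 * moves(9) + 1
moves(9) = 2 * moves(8) + 1
moves(8) = 2 * moves(7) + 1
moves(7) = 2 * moves(6) + 1
moves(6) = 2 * moves(5) + 1
moves(5) = 2 * moves(4) + 1
moves(4) = 2 * moves(3) + 1
moves(3) = 2 * moves(2) + 1
moves(2) = 2 * moves(1) + 1
moves(1) = 1  (base case)
moves(2) = 2 * 1 + 1 = 3
moves(3) = 2 * 3 + 1 = 7
moves(4) = 2 * 7 + 1 = 15
moves(5) = 2 * 15 + 1 = 31
moves(6) = 2 * 31 + 1 = 63
moves(7) = 2 * 63 + 1 = 127
moves(8) = 2 * 127 + 1 = 255
moves(9) = 2 * 255 + 1 = 511
moves(10) = 2 * 511 + 1 = 1023
moves(11) = 2 * 1023 + 1 = 2047
moves(12) = 2 * 2047 + 1 = 4095
moves(13) = 2 * 4095 + 1 = 8191
moves(14) = 2 * 8191 + 1 = 16383
moves(15) = 2 * 16383 + 1 = 32767

32767


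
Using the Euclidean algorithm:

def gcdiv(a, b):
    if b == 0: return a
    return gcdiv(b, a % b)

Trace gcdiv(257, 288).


gcdiv(257, 288) = gcdiv(288, 257)
gcdiv(288, 257) = gcdiv(257, 31)
gcdiv(257, 31) = gcdiv(31, 9)
gcdiv(31, 9) = gcdiv(9, 4)
gcdiv(9, 4) = gcdiv(4, 1)
gcdiv(4, 1) = gcdiv(1, 0)
gcdiv(1, 0) = 1  (base case)

1


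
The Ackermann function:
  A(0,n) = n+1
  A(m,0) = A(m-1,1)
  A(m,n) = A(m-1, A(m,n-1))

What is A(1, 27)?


A(1, 27) = A(0, A(1, 26))
  A(1, 26) = A(0, A(1, 25))
    A(1, 25) = A(0, A(1, 24))
      A(1, 24) = A(0, A(1, 23))
        A(1, 23) = A(0, A(1, 22))
          A(1, 22) = A(0, A(1, 21))
          A(1, 21) = A(0, A(1, 20))
          A(1, 20) = A(0, A(1, 19))
          A(1, 19) = A(0, A(1, 18))
          A(1, 18) = A(0, A(1, 17))
          A(1, 17) = A(0, A(1, 16))
          A(1, 16) = A(0, A(1, 15))
          A(1, 15) = A(0, A(1, 14))
          A(1, 14) = A(0, A(1, 13))
          A(1, 13) = A(0, A(1, 12))
          A(1, 12) = A(0, A(1, 11))
          A(1, 11) = A(0, A(1, 10))
          A(1, 10) = A(0, A(1, 9))
          A(1, 9) = A(0, A(1, 8))
          A(1, 8) = A(0, A(1, 7))
          A(1, 7) = A(0, A(1, 6))
          A(1, 6) = A(0, A(1, 5))
          A(1, 5) = A(0, A(1, 4))
          A(1, 4) = A(0, A(1, 3))
          A(1, 3) = A(0, A(1, 2))
... (trace truncated)
Result: A(1, 27) = 29

29


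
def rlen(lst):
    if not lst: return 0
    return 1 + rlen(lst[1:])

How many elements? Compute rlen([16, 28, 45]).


rlen([16, 28, 45]) = 1 + rlen([28, 45])
rlen([28, 45]) = 1 + rlen([45])
rlen([45]) = 1 + rlen([])
rlen([]) = 0  (base case)
Unwinding: 1 + 1 + 1 + 0 = 3

3


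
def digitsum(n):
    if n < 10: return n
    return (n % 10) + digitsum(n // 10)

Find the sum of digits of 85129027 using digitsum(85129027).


digitsum(85129027) = 7 + digitsum(8512902)
digitsum(8512902) = 2 + digitsum(851290)
digitsum(851290) = 0 + digitsum(85129)
digitsum(85129) = 9 + digitsum(8512)
digitsum(8512) = 2 + digitsum(851)
digitsum(851) = 1 + digitsum(85)
digitsum(85) = 5 + digitsum(8)
digitsum(8) = 8  (base case)
Total: 7 + 2 + 0 + 9 + 2 + 1 + 5 + 8 = 34

34


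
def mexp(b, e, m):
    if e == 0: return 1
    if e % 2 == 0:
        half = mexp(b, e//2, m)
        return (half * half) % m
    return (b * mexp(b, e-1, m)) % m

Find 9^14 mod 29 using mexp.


mexp(9, 14, 29): e is even, compute mexp(9, 7, 29)
  mexp(9, 7, 29): e is odd, compute mexp(9, 6, 29)
    mexp(9, 6, 29): e is even, compute mexp(9, 3, 29)
      mexp(9, 3, 29): e is odd, compute mexp(9, 2, 29)
        mexp(9, 2, 29): e is even, compute mexp(9, 1, 29)
          mexp(9, 1, 29): e is odd, compute mexp(9, 0, 29)
          mexp(9, 0, 29) = 1
          (9 * 1) % 29 = 9
        half=9, (9*9) % 29 = 23
      (9 * 23) % 29 = 4
    half=4, (4*4) % 29 = 16
  (9 * 16) % 29 = 28
half=28, (28*28) % 29 = 1

1


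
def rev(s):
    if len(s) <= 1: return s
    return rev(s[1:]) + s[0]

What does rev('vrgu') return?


rev('vrgu') = rev('rgu') + 'v'
rev('rgu') = rev('gu') + 'r'
rev('gu') = rev('u') + 'g'
rev('u') = 'u'  (base case)
Concatenating: 'u' + 'g' + 'r' + 'v' = 'ugrv'

ugrv


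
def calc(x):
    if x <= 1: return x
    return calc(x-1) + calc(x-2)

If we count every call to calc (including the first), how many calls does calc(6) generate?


Let C(n) = total calls for calc(n)
C(0) = 1, C(1) = 1
C(2) = 1 + C(1) + C(0) = 1 + 1 + 1 = 3
C(3) = 1 + C(2) + C(1) = 1 + 3 + 1 = 5
C(4) = 1 + C(3) + C(2) = 1 + 5 + 3 = 9
C(5) = 1 + C(4) + C(3) = 1 + 9 + 5 = 15
C(6) = 1 + C(5) + C(4) = 1 + 15 + 9 = 25

25


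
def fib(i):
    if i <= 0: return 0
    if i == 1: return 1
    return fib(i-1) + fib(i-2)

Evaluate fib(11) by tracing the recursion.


Computing fib(11) bottom-up:
fib(0) = 0
fib(1) = 1
fib(2) = fib(1) + fib(0) = 1 + 0 = 1
fib(3) = fib(2) + fib(1) = 1 + 1 = 2
fib(4) = fib(3) + fib(2) = 2 + 1 = 3
fib(5) = fib(4) + fib(3) = 3 + 2 = 5
fib(6) = fib(5) + fib(4) = 5 + 3 = 8
fib(7) = fib(6) + fib(5) = 8 + 5 = 13
fib(8) = fib(7) + fib(6) = 13 + 8 = 21
fib(9) = fib(8) + fib(7) = 21 + 13 = 34
fib(10) = fib(9) + fib(8) = 34 + 21 = 55
fib(11) = fib(10) + fib(9) = 55 + 34 = 89

89


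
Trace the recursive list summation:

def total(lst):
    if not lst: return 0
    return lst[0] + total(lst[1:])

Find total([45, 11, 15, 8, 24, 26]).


total([45, 11, 15, 8, 24, 26]) = 45 + total([11, 15, 8, 24, 26])
total([11, 15, 8, 24, 26]) = 11 + total([15, 8, 24, 26])
total([15, 8, 24, 26]) = 15 + total([8, 24, 26])
total([8, 24, 26]) = 8 + total([24, 26])
total([24, 26]) = 24 + total([26])
total([26]) = 26 + total([])
total([]) = 0  (base case)
Total: 45 + 11 + 15 + 8 + 24 + 26 + 0 = 129

129


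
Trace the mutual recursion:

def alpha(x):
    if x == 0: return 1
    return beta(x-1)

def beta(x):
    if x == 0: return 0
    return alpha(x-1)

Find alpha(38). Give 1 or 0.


alpha(38) = beta(37)
beta(37) = alpha(36)
alpha(36) = beta(35)
beta(35) = alpha(34)
alpha(34) = beta(33)
beta(33) = alpha(32)
alpha(32) = beta(31)
beta(31) = alpha(30)
alpha(30) = beta(29)
beta(29) = alpha(28)
alpha(28) = beta(27)
beta(27) = alpha(26)
alpha(26) = beta(25)
beta(25) = alpha(24)
alpha(24) = beta(23)
beta(23) = alpha(22)
alpha(22) = beta(21)
beta(21) = alpha(20)
alpha(20) = beta(19)
beta(19) = alpha(18)
alpha(18) = beta(17)
beta(17) = alpha(16)
alpha(16) = beta(15)
beta(15) = alpha(14)
alpha(14) = beta(13)
beta(13) = alpha(12)
alpha(12) = beta(11)
beta(11) = alpha(10)
alpha(10) = beta(9)
beta(9) = alpha(8)
alpha(8) = beta(7)
beta(7) = alpha(6)
alpha(6) = beta(5)
beta(5) = alpha(4)
alpha(4) = beta(3)
beta(3) = alpha(2)
alpha(2) = beta(1)
beta(1) = alpha(0)
alpha(0) = 1  (base case)
Result: 1

1


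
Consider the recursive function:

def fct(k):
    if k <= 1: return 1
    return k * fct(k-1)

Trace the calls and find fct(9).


fct(9)
= 9 * fct(8)
= 9 * 8 * fct(7)
= 9 * 8 * 7 * fct(6)
= 9 * 8 * 7 * 6 * fct(5)
= 9 * 8 * 7 * 6 * 5 * fct(4)
= 9 * 8 * 7 * 6 * 5 * 4 * fct(3)
= 9 * 8 * 7 * 6 * 5 * 4 * 3 * fct(2)
= 9 * 8 * 7 * 6 * 5 * 4 * 3 * 2 * fct(1)
= 9 * 8 * 7 * 6 * 5 * 4 * 3 * 2 * 1
= 362880

362880


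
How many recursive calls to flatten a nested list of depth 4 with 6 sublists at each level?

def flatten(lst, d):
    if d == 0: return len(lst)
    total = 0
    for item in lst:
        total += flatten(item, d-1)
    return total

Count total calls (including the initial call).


At depth 0 (root): 1 call
At depth 1: each of 1 parents calls flatten on 6 children = 6 calls
At depth 2: each of 6 parents calls flatten on 6 children = 36 calls
At depth 3: each of 36 parents calls flatten on 6 children = 216 calls
At depth 4: each of 216 parents calls flatten on 6 children = 1296 calls
Total: 1 + 6 + 36 + 216 + 1296 = 1555

1555


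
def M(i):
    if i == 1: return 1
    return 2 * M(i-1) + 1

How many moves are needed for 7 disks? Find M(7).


M(7) = 2 * M(6) + 1
M(6) = 2 * M(5) + 1
M(5) = 2 * M(4) + 1
M(4) = 2 * M(3) + 1
M(3) = 2 * M(2) + 1
M(2) = 2 * M(1) + 1
M(1) = 1  (base case)
M(2) = 2 * 1 + 1 = 3
M(3) = 2 * 3 + 1 = 7
M(4) = 2 * 7 + 1 = 15
M(5) = 2 * 15 + 1 = 31
M(6) = 2 * 31 + 1 = 63
M(7) = 2 * 63 + 1 = 127

127


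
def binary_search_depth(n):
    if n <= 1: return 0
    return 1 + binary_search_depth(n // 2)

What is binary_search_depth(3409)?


3409 / 2 = 1704
1704 / 2 = 852
852 / 2 = 426
426 / 2 = 213
213 / 2 = 106
106 / 2 = 53
53 / 2 = 26
26 / 2 = 13
13 / 2 = 6
6 / 2 = 3
3 / 2 = 1
Reached 1 after 11 halvings

11


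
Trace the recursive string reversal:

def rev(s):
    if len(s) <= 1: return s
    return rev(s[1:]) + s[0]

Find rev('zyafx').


rev('zyafx') = rev('yafx') + 'z'
rev('yafx') = rev('afx') + 'y'
rev('afx') = rev('fx') + 'a'
rev('fx') = rev('x') + 'f'
rev('x') = 'x'  (base case)
Concatenating: 'x' + 'f' + 'a' + 'y' + 'z' = 'xfayz'

xfayz


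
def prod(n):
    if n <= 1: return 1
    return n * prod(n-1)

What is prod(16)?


prod(16)
= 16 * prod(15)
= 16 * 15 * prod(14)
= 16 * 15 * 14 * prod(13)
= 16 * 15 * 14 * 13 * prod(12)
= 16 * 15 * 14 * 13 * 12 * prod(11)
= 16 * 15 * 14 * 13 * 12 * 11 * prod(10)
= 16 * 15 * 14 * 13 * 12 * 11 * 10 * prod(9)
= 16 * 15 * 14 * 13 * 12 * 11 * 10 * 9 * prod(8)
= 16 * 15 * 14 * 13 * 12 * 11 * 10 * 9 * 8 * prod(7)
= 16 * 15 * 14 * 13 * 12 * 11 * 10 * 9 * 8 * 7 * prod(6)
= 16 * 15 * 14 * 13 * 12 * 11 * 10 * 9 * 8 * 7 * 6 * prod(5)
= 16 * 15 * 14 * 13 * 12 * 11 * 10 * 9 * 8 * 7 * 6 * 5 * prod(4)
= 16 * 15 * 14 * 13 * 12 * 11 * 10 * 9 * 8 * 7 * 6 * 5 * 4 * prod(3)
= 16 * 15 * 14 * 13 * 12 * 11 * 10 * 9 * 8 * 7 * 6 * 5 * 4 * 3 * prod(2)
= 16 * 15 * 14 * 13 * 12 * 11 * 10 * 9 * 8 * 7 * 6 * 5 * 4 * 3 * 2 * prod(1)
= 16 * 15 * 14 * 13 * 12 * 11 * 10 * 9 * 8 * 7 * 6 * 5 * 4 * 3 * 2 * 1
= 20922789888000

20922789888000


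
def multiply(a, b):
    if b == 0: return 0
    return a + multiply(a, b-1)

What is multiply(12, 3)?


multiply(12, 3) = 12 + multiply(12, 2)
multiply(12, 2) = 12 + multiply(12, 1)
multiply(12, 1) = 12 + multiply(12, 0)
multiply(12, 0) = 0  (base case)
Total: 12 + 12 + 12 + 0 = 36

36


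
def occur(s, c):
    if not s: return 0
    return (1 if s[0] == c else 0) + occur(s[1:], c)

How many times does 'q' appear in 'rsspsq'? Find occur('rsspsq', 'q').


s[0]='r' != 'q' -> 0
s[0]='s' != 'q' -> 0
s[0]='s' != 'q' -> 0
s[0]='p' != 'q' -> 0
s[0]='s' != 'q' -> 0
s[0]='q' == 'q' -> 1
Sum: 0 + 0 + 0 + 0 + 0 + 1 = 1

1


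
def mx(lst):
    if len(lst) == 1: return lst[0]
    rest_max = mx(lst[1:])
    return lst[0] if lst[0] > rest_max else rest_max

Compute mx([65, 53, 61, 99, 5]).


mx([65, 53, 61, 99, 5]): compare 65 with mx([53, 61, 99, 5])
mx([53, 61, 99, 5]): compare 53 with mx([61, 99, 5])
mx([61, 99, 5]): compare 61 with mx([99, 5])
mx([99, 5]): compare 99 with mx([5])
mx([5]) = 5  (base case)
Compare 99 with 5 -> 99
Compare 61 with 99 -> 99
Compare 53 with 99 -> 99
Compare 65 with 99 -> 99

99


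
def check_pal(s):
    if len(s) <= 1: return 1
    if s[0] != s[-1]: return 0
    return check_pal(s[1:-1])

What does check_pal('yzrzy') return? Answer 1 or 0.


check_pal('yzrzy'): s[0]='y' == s[-1]='y' -> check check_pal('zrz')
check_pal('zrz'): s[0]='z' == s[-1]='z' -> check check_pal('r')
check_pal('r'): len <= 1 -> return 1  (base case)
Result: 1 (palindrome)

1


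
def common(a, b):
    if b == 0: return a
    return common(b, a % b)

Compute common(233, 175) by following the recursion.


common(233, 175) = common(175, 58)
common(175, 58) = common(58, 1)
common(58, 1) = common(1, 0)
common(1, 0) = 1  (base case)

1


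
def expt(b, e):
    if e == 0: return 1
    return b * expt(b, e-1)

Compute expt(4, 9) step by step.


expt(4, 9)
= 4 * expt(4, 8)
= 4 * 4 * expt(4, 7)
= 4 * 4 * 4 * expt(4, 6)
= 4 * 4 * 4 * 4 * expt(4, 5)
= 4 * 4 * 4 * 4 * 4 * expt(4, 4)
= 4 * 4 * 4 * 4 * 4 * 4 * expt(4, 3)
= 4 * 4 * 4 * 4 * 4 * 4 * 4 * expt(4, 2)
= 4 * 4 * 4 * 4 * 4 * 4 * 4 * 4 * expt(4, 1)
= 4 * 4 * 4 * 4 * 4 * 4 * 4 * 4 * 4 * expt(4, 0)
= 4 * 4 * 4 * 4 * 4 * 4 * 4 * 4 * 4 * 1
= 262144

262144


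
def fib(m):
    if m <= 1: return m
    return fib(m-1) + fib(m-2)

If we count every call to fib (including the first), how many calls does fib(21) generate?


Let C(n) = total calls for fib(n)
C(0) = 1, C(1) = 1
C(2) = 1 + C(1) + C(0) = 1 + 1 + 1 = 3
C(3) = 1 + C(2) + C(1) = 1 + 3 + 1 = 5
C(4) = 1 + C(3) + C(2) = 1 + 5 + 3 = 9
C(5) = 1 + C(4) + C(3) = 1 + 9 + 5 = 15
C(6) = 1 + C(5) + C(4) = 1 + 15 + 9 = 25
C(7) = 1 + C(6) + C(5) = 1 + 25 + 15 = 41
C(8) = 1 + C(7) + C(6) = 1 + 41 + 25 = 67
C(9) = 1 + C(8) + C(7) = 1 + 67 + 41 = 109
C(10) = 1 + C(9) + C(8) = 1 + 109 + 67 = 177
C(11) = 1 + C(10) + C(9) = 1 + 177 + 109 = 287
C(12) = 1 + C(11) + C(10) = 1 + 287 + 177 = 465
C(13) = 1 + C(12) + C(11) = 1 + 465 + 287 = 753
C(14) = 1 + C(13) + C(12) = 1 + 753 + 465 = 1219
C(15) = 1 + C(14) + C(13) = 1 + 1219 + 753 = 1973
C(16) = 1 + C(15) + C(14) = 1 + 1973 + 1219 = 3193
C(17) = 1 + C(16) + C(15) = 1 + 3193 + 1973 = 5167
C(18) = 1 + C(17) + C(16) = 1 + 5167 + 3193 = 8361
C(19) = 1 + C(18) + C(17) = 1 + 8361 + 5167 = 13529
C(20) = 1 + C(19) + C(18) = 1 + 13529 + 8361 = 21891
C(21) = 1 + C(20) + C(19) = 1 + 21891 + 13529 = 35421

35421


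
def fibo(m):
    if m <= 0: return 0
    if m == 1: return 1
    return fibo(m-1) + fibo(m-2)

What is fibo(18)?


Computing fibo(18) bottom-up:
fibo(0) = 0
fibo(1) = 1
fibo(2) = fibo(1) + fibo(0) = 1 + 0 = 1
fibo(3) = fibo(2) + fibo(1) = 1 + 1 = 2
fibo(4) = fibo(3) + fibo(2) = 2 + 1 = 3
fibo(5) = fibo(4) + fibo(3) = 3 + 2 = 5
fibo(6) = fibo(5) + fibo(4) = 5 + 3 = 8
fibo(7) = fibo(6) + fibo(5) = 8 + 5 = 13
fibo(8) = fibo(7) + fibo(6) = 13 + 8 = 21
fibo(9) = fibo(8) + fibo(7) = 21 + 13 = 34
fibo(10) = fibo(9) + fibo(8) = 34 + 21 = 55
fibo(11) = fibo(10) + fibo(9) = 55 + 34 = 89
fibo(12) = fibo(11) + fibo(10) = 89 + 55 = 144
fibo(13) = fibo(12) + fibo(11) = 144 + 89 = 233
fibo(14) = fibo(13) + fibo(12) = 233 + 144 = 377
fibo(15) = fibo(14) + fibo(13) = 377 + 233 = 610
fibo(16) = fibo(15) + fibo(14) = 610 + 377 = 987
fibo(17) = fibo(16) + fibo(15) = 987 + 610 = 1597
fibo(18) = fibo(17) + fibo(16) = 1597 + 987 = 2584

2584


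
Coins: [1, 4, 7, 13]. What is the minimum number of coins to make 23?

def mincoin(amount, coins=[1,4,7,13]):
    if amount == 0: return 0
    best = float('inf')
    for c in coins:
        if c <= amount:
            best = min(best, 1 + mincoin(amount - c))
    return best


Building up with DP:
mincoin(0) = 0
mincoin(1) = min(1+mincoin(0)=1+0=1) = 1
mincoin(2) = min(1+mincoin(1)=1+1=2) = 2
mincoin(3) = min(1+mincoin(2)=1+2=3) = 3
mincoin(4) = min(1+mincoin(3)=1+3=4, 1+mincoin(0)=1+0=1) = 1
mincoin(5) = min(1+mincoin(4)=1+1=2, 1+mincoin(1)=1+1=2) = 2
mincoin(6) = min(1+mincoin(5)=1+2=3, 1+mincoin(2)=1+2=3) = 3
mincoin(7) = min(1+mincoin(6)=1+3=4, 1+mincoin(3)=1+3=4, 1+mincoin(0)=1+0=1) = 1
mincoin(8) = min(1+mincoin(7)=1+1=2, 1+mincoin(4)=1+1=2, 1+mincoin(1)=1+1=2) = 2
mincoin(9) = min(1+mincoin(8)=1+2=3, 1+mincoin(5)=1+2=3, 1+mincoin(2)=1+2=3) = 3
mincoin(10) = min(1+mincoin(9)=1+3=4, 1+mincoin(6)=1+3=4, 1+mincoin(3)=1+3=4) = 4
mincoin(11) = min(1+mincoin(10)=1+4=5, 1+mincoin(7)=1+1=2, 1+mincoin(4)=1+1=2) = 2
mincoin(12) = min(1+mincoin(11)=1+2=3, 1+mincoin(8)=1+2=3, 1+mincoin(5)=1+2=3) = 3
mincoin(13) = min(1+mincoin(12)=1+3=4, 1+mincoin(9)=1+3=4, 1+mincoin(6)=1+3=4, 1+mincoin(0)=1+0=1) = 1
mincoin(14) = min(1+mincoin(13)=1+1=2, 1+mincoin(10)=1+4=5, 1+mincoin(7)=1+1=2, 1+mincoin(1)=1+1=2) = 2
mincoin(15) = min(1+mincoin(14)=1+2=3, 1+mincoin(11)=1+2=3, 1+mincoin(8)=1+2=3, 1+mincoin(2)=1+2=3) = 3
mincoin(16) = min(1+mincoin(15)=1+3=4, 1+mincoin(12)=1+3=4, 1+mincoin(9)=1+3=4, 1+mincoin(3)=1+3=4) = 4
mincoin(17) = min(1+mincoin(16)=1+4=5, 1+mincoin(13)=1+1=2, 1+mincoin(10)=1+4=5, 1+mincoin(4)=1+1=2) = 2
mincoin(18) = min(1+mincoin(17)=1+2=3, 1+mincoin(14)=1+2=3, 1+mincoin(11)=1+2=3, 1+mincoin(5)=1+2=3) = 3
mincoin(19) = min(1+mincoin(18)=1+3=4, 1+mincoin(15)=1+3=4, 1+mincoin(12)=1+3=4, 1+mincoin(6)=1+3=4) = 4
mincoin(20) = min(1+mincoin(19)=1+4=5, 1+mincoin(16)=1+4=5, 1+mincoin(13)=1+1=2, 1+mincoin(7)=1+1=2) = 2
mincoin(21) = min(1+mincoin(20)=1+2=3, 1+mincoin(17)=1+2=3, 1+mincoin(14)=1+2=3, 1+mincoin(8)=1+2=3) = 3
mincoin(22) = min(1+mincoin(21)=1+3=4, 1+mincoin(18)=1+3=4, 1+mincoin(15)=1+3=4, 1+mincoin(9)=1+3=4) = 4
mincoin(23) = min(1+mincoin(22)=1+4=5, 1+mincoin(19)=1+4=5, 1+mincoin(16)=1+4=5, 1+mincoin(10)=1+4=5) = 5

5


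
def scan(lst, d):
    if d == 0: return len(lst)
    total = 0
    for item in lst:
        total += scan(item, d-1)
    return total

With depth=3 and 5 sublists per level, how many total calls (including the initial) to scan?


At depth 0 (root): 1 call
At depth 1: each of 1 parents calls scan on 5 children = 5 calls
At depth 2: each of 5 parents calls scan on 5 children = 25 calls
At depth 3: each of 25 parents calls scan on 5 children = 125 calls
Total: 1 + 5 + 25 + 125 = 156

156


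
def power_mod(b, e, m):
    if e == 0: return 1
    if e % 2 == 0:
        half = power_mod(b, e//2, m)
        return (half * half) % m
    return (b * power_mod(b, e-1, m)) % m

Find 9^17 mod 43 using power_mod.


power_mod(9, 17, 43): e is odd, compute power_mod(9, 16, 43)
  power_mod(9, 16, 43): e is even, compute power_mod(9, 8, 43)
    power_mod(9, 8, 43): e is even, compute power_mod(9, 4, 43)
      power_mod(9, 4, 43): e is even, compute power_mod(9, 2, 43)
        power_mod(9, 2, 43): e is even, compute power_mod(9, 1, 43)
          power_mod(9, 1, 43): e is odd, compute power_mod(9, 0, 43)
          power_mod(9, 0, 43) = 1
          (9 * 1) % 43 = 9
        half=9, (9*9) % 43 = 38
      half=38, (38*38) % 43 = 25
    half=25, (25*25) % 43 = 23
  half=23, (23*23) % 43 = 13
(9 * 13) % 43 = 31

31


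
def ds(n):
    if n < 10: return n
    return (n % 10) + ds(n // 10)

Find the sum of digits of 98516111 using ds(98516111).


ds(98516111) = 1 + ds(9851611)
ds(9851611) = 1 + ds(985161)
ds(985161) = 1 + ds(98516)
ds(98516) = 6 + ds(9851)
ds(9851) = 1 + ds(985)
ds(985) = 5 + ds(98)
ds(98) = 8 + ds(9)
ds(9) = 9  (base case)
Total: 1 + 1 + 1 + 6 + 1 + 5 + 8 + 9 = 32

32


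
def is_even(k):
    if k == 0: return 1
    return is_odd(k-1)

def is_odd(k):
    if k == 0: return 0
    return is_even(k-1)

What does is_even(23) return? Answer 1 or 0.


is_even(23) = is_odd(22)
is_odd(22) = is_even(21)
is_even(21) = is_odd(20)
is_odd(20) = is_even(19)
is_even(19) = is_odd(18)
is_odd(18) = is_even(17)
is_even(17) = is_odd(16)
is_odd(16) = is_even(15)
is_even(15) = is_odd(14)
is_odd(14) = is_even(13)
is_even(13) = is_odd(12)
is_odd(12) = is_even(11)
is_even(11) = is_odd(10)
is_odd(10) = is_even(9)
is_even(9) = is_odd(8)
is_odd(8) = is_even(7)
is_even(7) = is_odd(6)
is_odd(6) = is_even(5)
is_even(5) = is_odd(4)
is_odd(4) = is_even(3)
is_even(3) = is_odd(2)
is_odd(2) = is_even(1)
is_even(1) = is_odd(0)
is_odd(0) = 0  (base case)
Result: 0

0


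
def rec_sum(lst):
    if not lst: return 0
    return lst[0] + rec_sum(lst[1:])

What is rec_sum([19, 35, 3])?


rec_sum([19, 35, 3]) = 19 + rec_sum([35, 3])
rec_sum([35, 3]) = 35 + rec_sum([3])
rec_sum([3]) = 3 + rec_sum([])
rec_sum([]) = 0  (base case)
Total: 19 + 35 + 3 + 0 = 57

57


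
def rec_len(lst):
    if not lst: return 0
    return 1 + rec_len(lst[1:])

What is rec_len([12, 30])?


rec_len([12, 30]) = 1 + rec_len([30])
rec_len([30]) = 1 + rec_len([])
rec_len([]) = 0  (base case)
Unwinding: 1 + 1 + 0 = 2

2


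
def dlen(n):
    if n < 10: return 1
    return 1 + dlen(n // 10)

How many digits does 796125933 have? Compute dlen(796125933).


dlen(796125933) = 1 + dlen(79612593)
dlen(79612593) = 1 + dlen(7961259)
dlen(7961259) = 1 + dlen(796125)
dlen(796125) = 1 + dlen(79612)
dlen(79612) = 1 + dlen(7961)
dlen(7961) = 1 + dlen(796)
dlen(796) = 1 + dlen(79)
dlen(79) = 1 + dlen(7)
dlen(7) = 1  (base case: 7 < 10)
Unwinding: 1 + 1 + 1 + 1 + 1 + 1 + 1 + 1 + 1 = 9

9


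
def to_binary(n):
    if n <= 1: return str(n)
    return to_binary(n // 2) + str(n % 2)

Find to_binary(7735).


to_binary(7735) = to_binary(3867) + '1'
to_binary(3867) = to_binary(1933) + '1'
to_binary(1933) = to_binary(966) + '1'
to_binary(966) = to_binary(483) + '0'
to_binary(483) = to_binary(241) + '1'
to_binary(241) = to_binary(120) + '1'
to_binary(120) = to_binary(60) + '0'
to_binary(60) = to_binary(30) + '0'
to_binary(30) = to_binary(15) + '0'
to_binary(15) = to_binary(7) + '1'
to_binary(7) = to_binary(3) + '1'
to_binary(3) = to_binary(1) + '1'
to_binary(1) = '1'  (base case)
Concatenating: '1' + '1' + '1' + '1' + '0' + '0' + '0' + '1' + '1' + '0' + '1' + '1' + '1' = '1111000110111'

1111000110111


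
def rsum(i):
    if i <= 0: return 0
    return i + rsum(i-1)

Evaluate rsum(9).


rsum(9)
= 9 + 8 + 7 + 6 + 5 + 4 + 3 + 2 + 1 + rsum(0)
= 9 + 8 + 7 + 6 + 5 + 4 + 3 + 2 + 1 + 0
= 45

45


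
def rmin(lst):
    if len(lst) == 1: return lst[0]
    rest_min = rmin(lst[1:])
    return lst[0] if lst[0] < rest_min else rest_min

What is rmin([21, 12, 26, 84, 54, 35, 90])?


rmin([21, 12, 26, 84, 54, 35, 90]): compare 21 with rmin([12, 26, 84, 54, 35, 90])
rmin([12, 26, 84, 54, 35, 90]): compare 12 with rmin([26, 84, 54, 35, 90])
rmin([26, 84, 54, 35, 90]): compare 26 with rmin([84, 54, 35, 90])
rmin([84, 54, 35, 90]): compare 84 with rmin([54, 35, 90])
rmin([54, 35, 90]): compare 54 with rmin([35, 90])
rmin([35, 90]): compare 35 with rmin([90])
rmin([90]) = 90  (base case)
Compare 35 with 90 -> 35
Compare 54 with 35 -> 35
Compare 84 with 35 -> 35
Compare 26 with 35 -> 26
Compare 12 with 26 -> 12
Compare 21 with 12 -> 12

12


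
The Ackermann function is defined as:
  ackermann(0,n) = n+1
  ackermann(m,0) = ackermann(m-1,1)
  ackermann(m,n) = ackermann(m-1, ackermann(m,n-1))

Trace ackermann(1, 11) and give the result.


ackermann(1, 11) = ackermann(0, ackermann(1, 10))
  ackermann(1, 10) = ackermann(0, ackermann(1, 9))
    ackermann(1, 9) = ackermann(0, ackermann(1, 8))
      ackermann(1, 8) = ackermann(0, ackermann(1, 7))
        ackermann(1, 7) = ackermann(0, ackermann(1, 6))
          ackermann(1, 6) = ackermann(0, ackermann(1, 5))
          ackermann(1, 5) = ackermann(0, ackermann(1, 4))
          ackermann(1, 4) = ackermann(0, ackermann(1, 3))
          ackermann(1, 3) = ackermann(0, ackermann(1, 2))
          ackermann(1, 2) = ackermann(0, ackermann(1, 1))
          ackermann(1, 1) = ackermann(0, ackermann(1, 0))
          ackermann(1, 0) = ackermann(0, 1)
          ackermann(0, 1) = 2
            = ackermann(0, 2)
          ackermann(0, 2) = 3
            = ackermann(0, 3)
          ackermann(0, 3) = 4
            = ackermann(0, 4)
          ackermann(0, 4) = 5
            = ackermann(0, 5)
          ackermann(0, 5) = 6
            = ackermann(0, 6)
          ackermann(0, 6) = 7
            = ackermann(0, 7)
          ackermann(0, 7) = 8
... (trace truncated)
Result: ackermann(1, 11) = 13

13


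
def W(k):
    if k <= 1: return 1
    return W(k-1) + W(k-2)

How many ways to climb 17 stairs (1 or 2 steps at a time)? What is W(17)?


Building up from base cases:
W(0) = 1
W(1) = 1
W(2) = W(1) + W(0) = 1 + 1 = 2
W(3) = W(2) + W(1) = 2 + 1 = 3
W(4) = W(3) + W(2) = 3 + 2 = 5
W(5) = W(4) + W(3) = 5 + 3 = 8
W(6) = W(5) + W(4) = 8 + 5 = 13
W(7) = W(6) + W(5) = 13 + 8 = 21
W(8) = W(7) + W(6) = 21 + 13 = 34
W(9) = W(8) + W(7) = 34 + 21 = 55
W(10) = W(9) + W(8) = 55 + 34 = 89
W(11) = W(10) + W(9) = 89 + 55 = 144
W(12) = W(11) + W(10) = 144 + 89 = 233
W(13) = W(12) + W(11) = 233 + 144 = 377
W(14) = W(13) + W(12) = 377 + 233 = 610
W(15) = W(14) + W(13) = 610 + 377 = 987
W(16) = W(15) + W(14) = 987 + 610 = 1597
W(17) = W(16) + W(15) = 1597 + 987 = 2584

2584


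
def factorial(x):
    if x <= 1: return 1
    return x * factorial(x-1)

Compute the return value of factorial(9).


factorial(9)
= 9 * factorial(8)
= 9 * 8 * factorial(7)
= 9 * 8 * 7 * factorial(6)
= 9 * 8 * 7 * 6 * factorial(5)
= 9 * 8 * 7 * 6 * 5 * factorial(4)
= 9 * 8 * 7 * 6 * 5 * 4 * factorial(3)
= 9 * 8 * 7 * 6 * 5 * 4 * 3 * factorial(2)
= 9 * 8 * 7 * 6 * 5 * 4 * 3 * 2 * factorial(1)
= 9 * 8 * 7 * 6 * 5 * 4 * 3 * 2 * 1
= 362880

362880


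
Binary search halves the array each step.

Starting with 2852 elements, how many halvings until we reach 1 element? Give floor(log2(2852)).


2852 / 2 = 1426
1426 / 2 = 713
713 / 2 = 356
356 / 2 = 178
178 / 2 = 89
89 / 2 = 44
44 / 2 = 22
22 / 2 = 11
11 / 2 = 5
5 / 2 = 2
2 / 2 = 1
Reached 1 after 11 halvings

11


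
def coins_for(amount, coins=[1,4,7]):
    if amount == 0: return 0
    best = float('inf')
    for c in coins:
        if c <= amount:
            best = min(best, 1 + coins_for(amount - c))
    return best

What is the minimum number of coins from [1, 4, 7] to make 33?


Building up with DP:
coins_for(0) = 0
coins_for(1) = min(1+coins_for(0)=1+0=1) = 1
coins_for(2) = min(1+coins_for(1)=1+1=2) = 2
coins_for(3) = min(1+coins_for(2)=1+2=3) = 3
coins_for(4) = min(1+coins_for(3)=1+3=4, 1+coins_for(0)=1+0=1) = 1
coins_for(5) = min(1+coins_for(4)=1+1=2, 1+coins_for(1)=1+1=2) = 2
coins_for(6) = min(1+coins_for(5)=1+2=3, 1+coins_for(2)=1+2=3) = 3
coins_for(7) = min(1+coins_for(6)=1+3=4, 1+coins_for(3)=1+3=4, 1+coins_for(0)=1+0=1) = 1
coins_for(8) = min(1+coins_for(7)=1+1=2, 1+coins_for(4)=1+1=2, 1+coins_for(1)=1+1=2) = 2
coins_for(9) = min(1+coins_for(8)=1+2=3, 1+coins_for(5)=1+2=3, 1+coins_for(2)=1+2=3) = 3
coins_for(10) = min(1+coins_for(9)=1+3=4, 1+coins_for(6)=1+3=4, 1+coins_for(3)=1+3=4) = 4
coins_for(11) = min(1+coins_for(10)=1+4=5, 1+coins_for(7)=1+1=2, 1+coins_for(4)=1+1=2) = 2
coins_for(12) = min(1+coins_for(11)=1+2=3, 1+coins_for(8)=1+2=3, 1+coins_for(5)=1+2=3) = 3
coins_for(13) = min(1+coins_for(12)=1+3=4, 1+coins_for(9)=1+3=4, 1+coins_for(6)=1+3=4) = 4
coins_for(14) = min(1+coins_for(13)=1+4=5, 1+coins_for(10)=1+4=5, 1+coins_for(7)=1+1=2) = 2
coins_for(15) = min(1+coins_for(14)=1+2=3, 1+coins_for(11)=1+2=3, 1+coins_for(8)=1+2=3) = 3
coins_for(16) = min(1+coins_for(15)=1+3=4, 1+coins_for(12)=1+3=4, 1+coins_for(9)=1+3=4) = 4
coins_for(17) = min(1+coins_for(16)=1+4=5, 1+coins_for(13)=1+4=5, 1+coins_for(10)=1+4=5) = 5
coins_for(18) = min(1+coins_for(17)=1+5=6, 1+coins_for(14)=1+2=3, 1+coins_for(11)=1+2=3) = 3
coins_for(19) = min(1+coins_for(18)=1+3=4, 1+coins_for(15)=1+3=4, 1+coins_for(12)=1+3=4) = 4
coins_for(20) = min(1+coins_for(19)=1+4=5, 1+coins_for(16)=1+4=5, 1+coins_for(13)=1+4=5) = 5
coins_for(21) = min(1+coins_for(20)=1+5=6, 1+coins_for(17)=1+5=6, 1+coins_for(14)=1+2=3) = 3
coins_for(22) = min(1+coins_for(21)=1+3=4, 1+coins_for(18)=1+3=4, 1+coins_for(15)=1+3=4) = 4
coins_for(23) = min(1+coins_for(22)=1+4=5, 1+coins_for(19)=1+4=5, 1+coins_for(16)=1+4=5) = 5
coins_for(24) = min(1+coins_for(23)=1+5=6, 1+coins_for(20)=1+5=6, 1+coins_for(17)=1+5=6) = 6
coins_for(25) = min(1+coins_for(24)=1+6=7, 1+coins_for(21)=1+3=4, 1+coins_for(18)=1+3=4) = 4
coins_for(26) = min(1+coins_for(25)=1+4=5, 1+coins_for(22)=1+4=5, 1+coins_for(19)=1+4=5) = 5
coins_for(27) = min(1+coins_for(26)=1+5=6, 1+coins_for(23)=1+5=6, 1+coins_for(20)=1+5=6) = 6
coins_for(28) = min(1+coins_for(27)=1+6=7, 1+coins_for(24)=1+6=7, 1+coins_for(21)=1+3=4) = 4
coins_for(29) = min(1+coins_for(28)=1+4=5, 1+coins_for(25)=1+4=5, 1+coins_for(22)=1+4=5) = 5
coins_for(30) = min(1+coins_for(29)=1+5=6, 1+coins_for(26)=1+5=6, 1+coins_for(23)=1+5=6) = 6
coins_for(31) = min(1+coins_for(30)=1+6=7, 1+coins_for(27)=1+6=7, 1+coins_for(24)=1+6=7) = 7
coins_for(32) = min(1+coins_for(31)=1+7=8, 1+coins_for(28)=1+4=5, 1+coins_for(25)=1+4=5) = 5
coins_for(33) = min(1+coins_for(32)=1+5=6, 1+coins_for(29)=1+5=6, 1+coins_for(26)=1+5=6) = 6

6


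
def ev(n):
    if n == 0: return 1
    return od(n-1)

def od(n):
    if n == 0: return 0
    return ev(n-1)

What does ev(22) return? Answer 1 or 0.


ev(22) = od(21)
od(21) = ev(20)
ev(20) = od(19)
od(19) = ev(18)
ev(18) = od(17)
od(17) = ev(16)
ev(16) = od(15)
od(15) = ev(14)
ev(14) = od(13)
od(13) = ev(12)
ev(12) = od(11)
od(11) = ev(10)
ev(10) = od(9)
od(9) = ev(8)
ev(8) = od(7)
od(7) = ev(6)
ev(6) = od(5)
od(5) = ev(4)
ev(4) = od(3)
od(3) = ev(2)
ev(2) = od(1)
od(1) = ev(0)
ev(0) = 1  (base case)
Result: 1

1


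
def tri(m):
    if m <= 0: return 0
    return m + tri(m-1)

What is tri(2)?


tri(2)
= 2 + 1 + tri(0)
= 2 + 1 + 0
= 3

3


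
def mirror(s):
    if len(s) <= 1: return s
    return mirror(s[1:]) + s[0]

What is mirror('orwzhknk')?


mirror('orwzhknk') = mirror('rwzhknk') + 'o'
mirror('rwzhknk') = mirror('wzhknk') + 'r'
mirror('wzhknk') = mirror('zhknk') + 'w'
mirror('zhknk') = mirror('hknk') + 'z'
mirror('hknk') = mirror('knk') + 'h'
mirror('knk') = mirror('nk') + 'k'
mirror('nk') = mirror('k') + 'n'
mirror('k') = 'k'  (base case)
Concatenating: 'k' + 'n' + 'k' + 'h' + 'z' + 'w' + 'r' + 'o' = 'knkhzwro'

knkhzwro


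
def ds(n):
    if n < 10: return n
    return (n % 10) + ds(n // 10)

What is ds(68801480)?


ds(68801480) = 0 + ds(6880148)
ds(6880148) = 8 + ds(688014)
ds(688014) = 4 + ds(68801)
ds(68801) = 1 + ds(6880)
ds(6880) = 0 + ds(688)
ds(688) = 8 + ds(68)
ds(68) = 8 + ds(6)
ds(6) = 6  (base case)
Total: 0 + 8 + 4 + 1 + 0 + 8 + 8 + 6 = 35

35


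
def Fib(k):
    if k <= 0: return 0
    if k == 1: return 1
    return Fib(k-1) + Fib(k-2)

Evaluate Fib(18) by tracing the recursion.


Computing Fib(18) bottom-up:
Fib(0) = 0
Fib(1) = 1
Fib(2) = Fib(1) + Fib(0) = 1 + 0 = 1
Fib(3) = Fib(2) + Fib(1) = 1 + 1 = 2
Fib(4) = Fib(3) + Fib(2) = 2 + 1 = 3
Fib(5) = Fib(4) + Fib(3) = 3 + 2 = 5
Fib(6) = Fib(5) + Fib(4) = 5 + 3 = 8
Fib(7) = Fib(6) + Fib(5) = 8 + 5 = 13
Fib(8) = Fib(7) + Fib(6) = 13 + 8 = 21
Fib(9) = Fib(8) + Fib(7) = 21 + 13 = 34
Fib(10) = Fib(9) + Fib(8) = 34 + 21 = 55
Fib(11) = Fib(10) + Fib(9) = 55 + 34 = 89
Fib(12) = Fib(11) + Fib(10) = 89 + 55 = 144
Fib(13) = Fib(12) + Fib(11) = 144 + 89 = 233
Fib(14) = Fib(13) + Fib(12) = 233 + 144 = 377
Fib(15) = Fib(14) + Fib(13) = 377 + 233 = 610
Fib(16) = Fib(15) + Fib(14) = 610 + 377 = 987
Fib(17) = Fib(16) + Fib(15) = 987 + 610 = 1597
Fib(18) = Fib(17) + Fib(16) = 1597 + 987 = 2584

2584


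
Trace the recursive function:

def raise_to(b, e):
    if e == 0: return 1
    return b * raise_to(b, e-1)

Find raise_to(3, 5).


raise_to(3, 5)
= 3 * raise_to(3, 4)
= 3 * 3 * raise_to(3, 3)
= 3 * 3 * 3 * raise_to(3, 2)
= 3 * 3 * 3 * 3 * raise_to(3, 1)
= 3 * 3 * 3 * 3 * 3 * raise_to(3, 0)
= 3 * 3 * 3 * 3 * 3 * 1
= 243

243


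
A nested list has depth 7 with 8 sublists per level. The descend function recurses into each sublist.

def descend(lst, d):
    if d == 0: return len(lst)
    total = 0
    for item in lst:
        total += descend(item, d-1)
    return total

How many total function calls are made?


At depth 0 (root): 1 call
At depth 1: each of 1 parents calls descend on 8 children = 8 calls
At depth 2: each of 8 parents calls descend on 8 children = 64 calls
At depth 3: each of 64 parents calls descend on 8 children = 512 calls
At depth 4: each of 512 parents calls descend on 8 children = 4096 calls
At depth 5: each of 4096 parents calls descend on 8 children = 32768 calls
At depth 6: each of 32768 parents calls descend on 8 children = 262144 calls
At depth 7: each of 262144 parents calls descend on 8 children = 2097152 calls
Total: 1 + 8 + 64 + 512 + 4096 + 32768 + 262144 + 2097152 = 2396745

2396745


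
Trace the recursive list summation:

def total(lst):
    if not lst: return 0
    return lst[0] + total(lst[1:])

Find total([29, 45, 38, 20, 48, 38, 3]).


total([29, 45, 38, 20, 48, 38, 3]) = 29 + total([45, 38, 20, 48, 38, 3])
total([45, 38, 20, 48, 38, 3]) = 45 + total([38, 20, 48, 38, 3])
total([38, 20, 48, 38, 3]) = 38 + total([20, 48, 38, 3])
total([20, 48, 38, 3]) = 20 + total([48, 38, 3])
total([48, 38, 3]) = 48 + total([38, 3])
total([38, 3]) = 38 + total([3])
total([3]) = 3 + total([])
total([]) = 0  (base case)
Total: 29 + 45 + 38 + 20 + 48 + 38 + 3 + 0 = 221

221


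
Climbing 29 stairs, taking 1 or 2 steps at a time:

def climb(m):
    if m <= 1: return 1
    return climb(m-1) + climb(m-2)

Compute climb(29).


Building up from base cases:
climb(0) = 1
climb(1) = 1
climb(2) = climb(1) + climb(0) = 1 + 1 = 2
climb(3) = climb(2) + climb(1) = 2 + 1 = 3
climb(4) = climb(3) + climb(2) = 3 + 2 = 5
climb(5) = climb(4) + climb(3) = 5 + 3 = 8
climb(6) = climb(5) + climb(4) = 8 + 5 = 13
climb(7) = climb(6) + climb(5) = 13 + 8 = 21
climb(8) = climb(7) + climb(6) = 21 + 13 = 34
climb(9) = climb(8) + climb(7) = 34 + 21 = 55
climb(10) = climb(9) + climb(8) = 55 + 34 = 89
climb(11) = climb(10) + climb(9) = 89 + 55 = 144
climb(12) = climb(11) + climb(10) = 144 + 89 = 233
climb(13) = climb(12) + climb(11) = 233 + 144 = 377
climb(14) = climb(13) + climb(12) = 377 + 233 = 610
climb(15) = climb(14) + climb(13) = 610 + 377 = 987
climb(16) = climb(15) + climb(14) = 987 + 610 = 1597
climb(17) = climb(16) + climb(15) = 1597 + 987 = 2584
climb(18) = climb(17) + climb(16) = 2584 + 1597 = 4181
climb(19) = climb(18) + climb(17) = 4181 + 2584 = 6765
climb(20) = climb(19) + climb(18) = 6765 + 4181 = 10946
climb(21) = climb(20) + climb(19) = 10946 + 6765 = 17711
climb(22) = climb(21) + climb(20) = 17711 + 10946 = 28657
climb(23) = climb(22) + climb(21) = 28657 + 17711 = 46368
climb(24) = climb(23) + climb(22) = 46368 + 28657 = 75025
climb(25) = climb(24) + climb(23) = 75025 + 46368 = 121393
climb(26) = climb(25) + climb(24) = 121393 + 75025 = 196418
climb(27) = climb(26) + climb(25) = 196418 + 121393 = 317811
climb(28) = climb(27) + climb(26) = 317811 + 196418 = 514229
climb(29) = climb(28) + climb(27) = 514229 + 317811 = 832040

832040


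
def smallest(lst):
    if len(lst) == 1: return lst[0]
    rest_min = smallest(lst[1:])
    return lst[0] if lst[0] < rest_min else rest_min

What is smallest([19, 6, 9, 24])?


smallest([19, 6, 9, 24]): compare 19 with smallest([6, 9, 24])
smallest([6, 9, 24]): compare 6 with smallest([9, 24])
smallest([9, 24]): compare 9 with smallest([24])
smallest([24]) = 24  (base case)
Compare 9 with 24 -> 9
Compare 6 with 9 -> 6
Compare 19 with 6 -> 6

6


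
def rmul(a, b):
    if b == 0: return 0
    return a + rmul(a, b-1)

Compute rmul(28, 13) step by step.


rmul(28, 13) = 28 + rmul(28, 12)
rmul(28, 12) = 28 + rmul(28, 11)
rmul(28, 11) = 28 + rmul(28, 10)
rmul(28, 10) = 28 + rmul(28, 9)
rmul(28, 9) = 28 + rmul(28, 8)
rmul(28, 8) = 28 + rmul(28, 7)
rmul(28, 7) = 28 + rmul(28, 6)
rmul(28, 6) = 28 + rmul(28, 5)
rmul(28, 5) = 28 + rmul(28, 4)
rmul(28, 4) = 28 + rmul(28, 3)
rmul(28, 3) = 28 + rmul(28, 2)
rmul(28, 2) = 28 + rmul(28, 1)
rmul(28, 1) = 28 + rmul(28, 0)
rmul(28, 0) = 0  (base case)
Total: 28 + 28 + 28 + 28 + 28 + 28 + 28 + 28 + 28 + 28 + 28 + 28 + 28 + 0 = 364

364


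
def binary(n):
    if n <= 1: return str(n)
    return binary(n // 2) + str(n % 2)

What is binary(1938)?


binary(1938) = binary(969) + '0'
binary(969) = binary(484) + '1'
binary(484) = binary(242) + '0'
binary(242) = binary(121) + '0'
binary(121) = binary(60) + '1'
binary(60) = binary(30) + '0'
binary(30) = binary(15) + '0'
binary(15) = binary(7) + '1'
binary(7) = binary(3) + '1'
binary(3) = binary(1) + '1'
binary(1) = '1'  (base case)
Concatenating: '1' + '1' + '1' + '1' + '0' + '0' + '1' + '0' + '0' + '1' + '0' = '11110010010'

11110010010


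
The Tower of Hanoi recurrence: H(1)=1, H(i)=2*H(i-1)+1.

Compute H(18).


H(18) = 2 * H(17) + 1
H(17) = 2 * H(16) + 1
H(16) = 2 * H(15) + 1
H(15) = 2 * H(14) + 1
H(14) = 2 * H(13) + 1
H(13) = 2 * H(12) + 1
H(12) = 2 * H(11) + 1
H(11) = 2 * H(10) + 1
H(10) = 2 * H(9) + 1
H(9) = 2 * H(8) + 1
H(8) = 2 * H(7) + 1
H(7) = 2 * H(6) + 1
H(6) = 2 * H(5) + 1
H(5) = 2 * H(4) + 1
H(4) = 2 * H(3) + 1
H(3) = 2 * H(2) + 1
H(2) = 2 * H(1) + 1
H(1) = 1  (base case)
H(2) = 2 * 1 + 1 = 3
H(3) = 2 * 3 + 1 = 7
H(4) = 2 * 7 + 1 = 15
H(5) = 2 * 15 + 1 = 31
H(6) = 2 * 31 + 1 = 63
H(7) = 2 * 63 + 1 = 127
H(8) = 2 * 127 + 1 = 255
H(9) = 2 * 255 + 1 = 511
H(10) = 2 * 511 + 1 = 1023
H(11) = 2 * 1023 + 1 = 2047
H(12) = 2 * 2047 + 1 = 4095
H(13) = 2 * 4095 + 1 = 8191
H(14) = 2 * 8191 + 1 = 16383
H(15) = 2 * 16383 + 1 = 32767
H(16) = 2 * 32767 + 1 = 65535
H(17) = 2 * 65535 + 1 = 131071
H(18) = 2 * 131071 + 1 = 262143

262143


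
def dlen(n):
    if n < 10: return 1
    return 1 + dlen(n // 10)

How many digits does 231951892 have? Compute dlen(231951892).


dlen(231951892) = 1 + dlen(23195189)
dlen(23195189) = 1 + dlen(2319518)
dlen(2319518) = 1 + dlen(231951)
dlen(231951) = 1 + dlen(23195)
dlen(23195) = 1 + dlen(2319)
dlen(2319) = 1 + dlen(231)
dlen(231) = 1 + dlen(23)
dlen(23) = 1 + dlen(2)
dlen(2) = 1  (base case: 2 < 10)
Unwinding: 1 + 1 + 1 + 1 + 1 + 1 + 1 + 1 + 1 = 9

9


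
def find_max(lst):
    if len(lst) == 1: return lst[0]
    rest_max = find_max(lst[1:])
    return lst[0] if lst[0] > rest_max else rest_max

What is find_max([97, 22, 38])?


find_max([97, 22, 38]): compare 97 with find_max([22, 38])
find_max([22, 38]): compare 22 with find_max([38])
find_max([38]) = 38  (base case)
Compare 22 with 38 -> 38
Compare 97 with 38 -> 97

97
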